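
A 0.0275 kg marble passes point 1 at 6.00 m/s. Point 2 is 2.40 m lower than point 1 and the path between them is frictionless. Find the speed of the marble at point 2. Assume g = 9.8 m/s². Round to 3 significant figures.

Energy conservation between the two points: ½mv₀² + mgh = ½mv²
v² = v₀² + 2gh = (6.00)² + 2(9.8)(2.40) = 83.040
v = √83.040 = 9.113 m/s

v = 9.11 m/s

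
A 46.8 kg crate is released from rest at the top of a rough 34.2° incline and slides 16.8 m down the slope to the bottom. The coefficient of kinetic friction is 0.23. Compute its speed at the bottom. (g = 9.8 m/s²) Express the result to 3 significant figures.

Work–energy: mg(L sinθ) − μ_k(mg cosθ)L = ½mv²
mgh = mgL sinθ = (46.8)(9.8)(16.8)sin34.2° = 4330.9 J
W_f = μ_k mg cosθ · L = (0.23)(46.8)(9.8)cos34.2°·16.8 = 1466 J
½mv² = 4330.9 − 1466 = 2865.2 J
v = √(2 × 2865.2/46.8) = 11.07 m/s

v = 11.1 m/s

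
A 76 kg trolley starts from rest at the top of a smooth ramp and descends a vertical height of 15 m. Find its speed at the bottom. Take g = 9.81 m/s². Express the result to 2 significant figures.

By conservation of mechanical energy, mgh = ½mv²
v = √(2gh) = √(2 × 9.81 × 15) = √294.30 = 17.16 m/s

v = 17 m/s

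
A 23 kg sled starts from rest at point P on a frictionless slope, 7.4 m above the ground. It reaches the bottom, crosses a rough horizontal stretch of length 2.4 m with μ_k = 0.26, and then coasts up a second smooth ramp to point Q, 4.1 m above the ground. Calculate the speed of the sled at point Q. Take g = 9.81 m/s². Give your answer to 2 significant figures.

Energy at P: mgh₁ = (23)(9.81)(7.4) = 1669.7 J
Friction loss: W_f = μ_k mg d = 140.8 J
At Q: ½mv² + mgh₂ = mgh₁ − W_f
½mv² = 1669.7 − 140.8 − 925.08 = 603.79 J
v = √(2 × 603.79/23) = 7.246 m/s

v = 7.2 m/s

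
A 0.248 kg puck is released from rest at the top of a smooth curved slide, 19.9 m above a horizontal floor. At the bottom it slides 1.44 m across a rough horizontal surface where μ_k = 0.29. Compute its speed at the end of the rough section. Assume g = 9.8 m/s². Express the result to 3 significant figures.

Applying the work–energy principle:
mgh = ½mv² + μ_k m g d
W_f = μ_k mg d = (0.29)(0.248)(9.8)(1.44) = 1.015 J
½mv² = mgh − W_f = 48.365 − 1.015 = 47.350 J
v = √(2 × 47.350/0.248) = 19.54 m/s

v = 19.5 m/s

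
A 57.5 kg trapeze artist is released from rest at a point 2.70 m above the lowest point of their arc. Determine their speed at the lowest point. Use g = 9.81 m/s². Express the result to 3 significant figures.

v = 7.28 m/s

Equating total energy at the two states: mgh = ½mv²
v = √(2gh) = √(2 × 9.81 × 2.70) = √52.974 = 7.278 m/s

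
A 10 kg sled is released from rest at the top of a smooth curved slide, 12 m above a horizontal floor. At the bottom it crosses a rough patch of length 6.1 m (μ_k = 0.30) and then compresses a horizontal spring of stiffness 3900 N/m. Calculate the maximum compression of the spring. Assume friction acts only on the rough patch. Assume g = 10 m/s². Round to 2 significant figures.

Initial energy: E₁ = mgh = (10)(10)(12) = 1200.0 J
Friction removes W_f = μ_k mg d = (0.30)(10)(10)(6.1) = 183.0 J
Energy reaching the spring: E = 1200.0 − 183.0 = 1017.0 J
At max compression ½kx² = E ⇒ x = √(2E/k) = √(2 × 1017.0/3900) = 0.7222 m

x = 0.72 m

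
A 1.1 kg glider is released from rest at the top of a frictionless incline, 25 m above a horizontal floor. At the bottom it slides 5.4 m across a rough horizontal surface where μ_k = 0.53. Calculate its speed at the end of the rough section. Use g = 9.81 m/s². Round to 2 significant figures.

v = 21 m/s

Applying the work–energy principle:
mgh = ½mv² + μ_k m g d
W_f = μ_k mg d = (0.53)(1.1)(9.81)(5.4) = 30.88 J
½mv² = mgh − W_f = 269.78 − 30.88 = 238.89 J
v = √(2 × 238.89/1.1) = 20.84 m/s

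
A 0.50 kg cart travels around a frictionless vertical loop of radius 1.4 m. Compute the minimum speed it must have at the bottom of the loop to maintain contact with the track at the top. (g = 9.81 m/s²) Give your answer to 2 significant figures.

v = 8.3 m/s

At the top: mg = mv_top²/r ⇒ v_top² = gr = 13.73 m²/s²
Energy from bottom to top (height 2r): ½mv_bot² = ½mv_top² + mg(2r)
v_bot² = gr + 4gr = 5gr = 68.67
v_bot = √(5gr) = 8.287 m/s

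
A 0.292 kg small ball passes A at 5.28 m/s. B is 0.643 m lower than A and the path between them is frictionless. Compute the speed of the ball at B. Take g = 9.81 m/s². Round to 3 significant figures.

v = 6.36 m/s

Mechanical energy is conserved (no friction): ½mv₀² + mgh = ½mv²
v² = v₀² + 2gh = (5.28)² + 2(9.81)(0.643) = 40.494
v = √40.494 = 6.363 m/s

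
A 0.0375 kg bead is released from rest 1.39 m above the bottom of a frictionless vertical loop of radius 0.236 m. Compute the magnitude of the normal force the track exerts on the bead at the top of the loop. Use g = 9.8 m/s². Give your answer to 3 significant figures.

Energy from release to top (height 2r): mgh = ½mv_top² + mg(2r)
v_top² = 2g(h − 2r) = 2(9.8)(1.39 − 0.4720) = 17.993 m²/s²
At the top, both N and weight point toward the centre: N + mg = mv_top²/r
N = m(v_top²/r − g) = 0.0375(17.993/0.236 − 9.8) = 2.492 N

N = 2.49 N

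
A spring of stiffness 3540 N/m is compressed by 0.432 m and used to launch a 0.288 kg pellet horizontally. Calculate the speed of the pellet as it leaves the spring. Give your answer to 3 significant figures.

v = 47.9 m/s

Spring PE converts entirely to kinetic energy: ½kx² = ½mv²
v = x√(k/m) = 0.432 × √(3540/0.288) = 47.89 m/s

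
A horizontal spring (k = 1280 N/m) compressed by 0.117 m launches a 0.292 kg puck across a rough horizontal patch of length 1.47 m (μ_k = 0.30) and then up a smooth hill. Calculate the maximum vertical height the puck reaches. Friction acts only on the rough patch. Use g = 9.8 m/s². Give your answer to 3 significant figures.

Spring energy: E₀ = ½kx² = ½(1280)(0.117)² = 8.7610 J
Friction: W_f = μ_k mg d = (0.30)(0.292)(9.8)(1.47) = 1.262 J
Energy at base of ramp: E = 8.7610 − 1.262 = 7.4990 J
At max height all remaining energy is PE: mgh = E ⇒ h = E/(mg) = 7.4990/(0.292 × 9.8) = 2.621 m

h = 2.62 m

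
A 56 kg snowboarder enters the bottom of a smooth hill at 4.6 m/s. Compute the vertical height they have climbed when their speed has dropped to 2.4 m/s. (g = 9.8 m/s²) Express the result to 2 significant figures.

Energy balance between the two points: ½mv₁² = ½mv₂² + mgh
h = (v₁² − v₂²)/(2g) = (4.6² − 2.4²)/(2 × 9.8) = 0.7857 m

h = 0.79 m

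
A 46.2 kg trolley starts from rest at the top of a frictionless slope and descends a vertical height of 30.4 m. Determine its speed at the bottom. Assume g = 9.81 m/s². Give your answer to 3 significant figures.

v = 24.4 m/s

Energy conservation between the two points: mgh = ½mv²
v = √(2gh) = √(2 × 9.81 × 30.4) = √596.45 = 24.42 m/s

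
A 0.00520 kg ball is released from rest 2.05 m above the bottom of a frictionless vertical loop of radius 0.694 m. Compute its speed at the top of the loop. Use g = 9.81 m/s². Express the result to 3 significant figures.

Energy conservation: mgh = ½mv_top² + mg(2r)
v_top² = 2g(h − 2r) = 2(9.81)(2.05 − 1.388) = 12.99
v_top = 3.604 m/s

v = 3.60 m/s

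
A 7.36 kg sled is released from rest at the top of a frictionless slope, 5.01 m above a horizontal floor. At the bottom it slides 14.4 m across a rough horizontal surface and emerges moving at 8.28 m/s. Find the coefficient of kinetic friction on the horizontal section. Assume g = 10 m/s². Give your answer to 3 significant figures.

Applying the work–energy principle:
mgh = ½mv² + μ_k m g d
mgh = 368.74 J; ½mv² = 252.29 J
W_f = 368.74 − 252.29 = 116.4 J
μ_k = W_f/(mg·d) = 116.4/(73.60 × 14.4) = 0.1099

μ_k = 0.110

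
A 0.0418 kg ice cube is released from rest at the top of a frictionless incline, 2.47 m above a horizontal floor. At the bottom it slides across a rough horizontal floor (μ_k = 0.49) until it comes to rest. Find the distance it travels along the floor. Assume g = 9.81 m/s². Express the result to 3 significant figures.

d = 5.04 m

Energy at the top = energy at the end + work done against friction:
At rest all PE has been dissipated by friction: mgh = μ_k m g d
d = h/μ_k = 2.47/0.49 = 5.041 m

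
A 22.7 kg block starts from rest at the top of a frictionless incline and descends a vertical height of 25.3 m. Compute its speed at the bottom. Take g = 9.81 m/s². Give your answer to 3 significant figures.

v = 22.3 m/s

Mechanical energy is conserved (no friction): mgh = ½mv²
The mass cancels from both sides.
v = √(2gh) = √(2 × 9.81 × 25.3) = √496.39 = 22.28 m/s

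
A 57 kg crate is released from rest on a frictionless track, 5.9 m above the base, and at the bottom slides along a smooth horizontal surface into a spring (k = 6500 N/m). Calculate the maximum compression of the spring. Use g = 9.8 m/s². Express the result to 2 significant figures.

Energy conservation (no friction) from release to max compression: mgh = ½kx²
x = √(2mgh/k) = √(2 × 57 × 9.8 × 5.9 / 6500) = 1.007 m

x = 1.0 m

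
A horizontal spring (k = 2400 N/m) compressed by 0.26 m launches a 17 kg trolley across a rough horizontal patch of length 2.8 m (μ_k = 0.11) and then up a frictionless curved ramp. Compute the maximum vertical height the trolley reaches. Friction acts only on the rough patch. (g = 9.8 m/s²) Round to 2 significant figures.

Spring energy: E₀ = ½kx² = ½(2400)(0.26)² = 81.120 J
Friction: W_f = μ_k mg d = (0.11)(17)(9.8)(2.8) = 51.31 J
Energy at base of ramp: E = 81.120 − 51.31 = 29.807 J
At max height all remaining energy is PE: mgh = E ⇒ h = E/(mg) = 29.807/(17 × 9.8) = 0.1789 m

h = 0.18 m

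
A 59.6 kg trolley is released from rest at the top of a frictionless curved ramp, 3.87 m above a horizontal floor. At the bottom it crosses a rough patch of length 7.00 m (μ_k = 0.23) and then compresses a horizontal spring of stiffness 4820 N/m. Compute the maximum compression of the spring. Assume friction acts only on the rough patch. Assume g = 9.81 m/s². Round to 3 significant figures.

Initial energy: E₁ = mgh = (59.6)(9.81)(3.87) = 2262.7 J
Friction removes W_f = μ_k mg d = (0.23)(59.6)(9.81)(7.00) = 941.3 J
Energy reaching the spring: E = 2262.7 − 941.3 = 1321.4 J
At max compression ½kx² = E ⇒ x = √(2E/k) = √(2 × 1321.4/4820) = 0.7405 m

x = 0.740 m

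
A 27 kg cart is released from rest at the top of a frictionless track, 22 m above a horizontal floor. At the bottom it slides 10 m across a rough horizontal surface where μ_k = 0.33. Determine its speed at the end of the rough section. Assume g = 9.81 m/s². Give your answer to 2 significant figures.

v = 19 m/s

Applying the work–energy principle:
mgh = ½mv² + μ_k m g d
W_f = μ_k mg d = (0.33)(27)(9.81)(10) = 874.1 J
½mv² = mgh − W_f = 5827.1 − 874.1 = 4953.1 J
v = √(2 × 4953.1/27) = 19.15 m/s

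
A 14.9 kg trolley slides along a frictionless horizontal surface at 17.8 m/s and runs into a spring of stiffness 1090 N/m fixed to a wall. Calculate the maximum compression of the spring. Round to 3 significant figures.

x = 2.08 m

At max compression the trolley is momentarily at rest: ½mv² = ½kx²
x = v√(m/k) = 17.8 × √(14.9/1090) = 2.081 m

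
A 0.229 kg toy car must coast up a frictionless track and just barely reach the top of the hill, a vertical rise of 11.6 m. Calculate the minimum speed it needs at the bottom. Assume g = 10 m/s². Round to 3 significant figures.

At the top it is momentarily at rest, so all KE converts to PE: ½mv² = mgh
v = √(2gh) = √(2 × 10 × 11.6) = 15.23 m/s

v = 15.2 m/s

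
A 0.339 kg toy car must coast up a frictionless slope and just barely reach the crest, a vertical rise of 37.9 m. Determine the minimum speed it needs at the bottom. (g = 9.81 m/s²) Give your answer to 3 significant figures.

At the top it is momentarily at rest, so all KE converts to PE: ½mv² = mgh
v = √(2gh) = √(2 × 9.81 × 37.9) = 27.27 m/s

v = 27.3 m/s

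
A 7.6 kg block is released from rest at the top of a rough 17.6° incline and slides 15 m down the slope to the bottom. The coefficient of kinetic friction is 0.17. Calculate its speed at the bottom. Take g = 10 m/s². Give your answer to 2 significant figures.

v = 6.5 m/s

Taking the bottom as reference, mgh = ½mv² + μ_k N L with h = L sinθ, N = mg cosθ:
mgh = mgL sinθ = (7.6)(10)(15)sin17.6° = 344.70 J
W_f = μ_k mg cosθ · L = (0.17)(7.6)(10)cos17.6°·15 = 184.7 J
½mv² = 344.70 − 184.7 = 159.97 J
v = √(2 × 159.97/7.6) = 6.488 m/s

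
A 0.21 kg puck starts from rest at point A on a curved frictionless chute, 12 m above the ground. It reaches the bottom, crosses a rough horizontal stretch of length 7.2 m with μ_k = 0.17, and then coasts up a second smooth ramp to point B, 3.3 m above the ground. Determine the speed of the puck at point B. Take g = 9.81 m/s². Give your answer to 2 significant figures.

v = 12 m/s

Energy at A: mgh₁ = (0.21)(9.81)(12) = 24.721 J
Friction loss: W_f = μ_k mg d = 2.522 J
At B: ½mv² + mgh₂ = mgh₁ − W_f
½mv² = 24.721 − 2.522 − 6.7983 = 15.401 J
v = √(2 × 15.401/0.21) = 12.11 m/s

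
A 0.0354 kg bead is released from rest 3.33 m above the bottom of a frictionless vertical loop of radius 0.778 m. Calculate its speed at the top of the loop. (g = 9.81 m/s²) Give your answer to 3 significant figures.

v = 5.90 m/s

Energy conservation: mgh = ½mv_top² + mg(2r)
v_top² = 2g(h − 2r) = 2(9.81)(3.33 − 1.556) = 34.81
v_top = 5.900 m/s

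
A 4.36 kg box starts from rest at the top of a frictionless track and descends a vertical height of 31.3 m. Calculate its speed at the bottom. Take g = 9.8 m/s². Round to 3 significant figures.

v = 24.8 m/s

Energy conservation between the two points: mgh = ½mv²
v = √(2gh) = √(2 × 9.8 × 31.3) = √613.48 = 24.77 m/s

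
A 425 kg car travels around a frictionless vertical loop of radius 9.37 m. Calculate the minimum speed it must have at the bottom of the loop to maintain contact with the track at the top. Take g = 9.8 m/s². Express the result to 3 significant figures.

v = 21.4 m/s

At the top: mg = mv_top²/r ⇒ v_top² = gr = 91.83 m²/s²
Energy from bottom to top (height 2r): ½mv_bot² = ½mv_top² + mg(2r)
v_bot² = gr + 4gr = 5gr = 459.1
v_bot = √(5gr) = 21.43 m/s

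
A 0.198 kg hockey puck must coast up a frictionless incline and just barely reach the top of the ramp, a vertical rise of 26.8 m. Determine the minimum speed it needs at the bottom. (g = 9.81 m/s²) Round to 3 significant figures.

v = 22.9 m/s

At the top it is momentarily at rest, so all KE converts to PE: ½mv² = mgh
v = √(2gh) = √(2 × 9.81 × 26.8) = 22.93 m/s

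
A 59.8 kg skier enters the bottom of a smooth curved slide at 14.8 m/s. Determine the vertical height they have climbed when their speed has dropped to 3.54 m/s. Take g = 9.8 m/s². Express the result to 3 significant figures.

Energy balance between the two points: ½mv₁² = ½mv₂² + mgh
h = (v₁² − v₂²)/(2g) = (14.8² − 3.54²)/(2 × 9.8) = 10.54 m

h = 10.5 m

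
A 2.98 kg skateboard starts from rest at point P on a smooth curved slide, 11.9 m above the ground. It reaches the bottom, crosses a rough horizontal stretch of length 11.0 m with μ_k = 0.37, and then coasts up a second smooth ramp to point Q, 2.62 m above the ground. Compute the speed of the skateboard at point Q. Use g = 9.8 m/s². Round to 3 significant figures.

v = 10.1 m/s

Energy at P: mgh₁ = (2.98)(9.8)(11.9) = 347.53 J
Friction loss: W_f = μ_k mg d = 118.9 J
At Q: ½mv² + mgh₂ = mgh₁ − W_f
½mv² = 347.53 − 118.9 − 76.514 = 152.15 J
v = √(2 × 152.15/2.98) = 10.11 m/s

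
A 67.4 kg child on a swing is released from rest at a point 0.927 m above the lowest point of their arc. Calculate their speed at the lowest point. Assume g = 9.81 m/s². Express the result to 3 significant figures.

v = 4.26 m/s

Equating total energy at the two states: mgh = ½mv²
v = √(2gh) = √(2 × 9.81 × 0.927) = √18.188 = 4.265 m/s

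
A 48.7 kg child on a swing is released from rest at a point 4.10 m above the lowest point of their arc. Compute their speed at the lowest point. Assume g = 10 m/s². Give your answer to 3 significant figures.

v = 9.06 m/s

Energy conservation between the two points: mgh = ½mv²
v = √(2gh) = √(2 × 10 × 4.10) = √82.000 = 9.055 m/s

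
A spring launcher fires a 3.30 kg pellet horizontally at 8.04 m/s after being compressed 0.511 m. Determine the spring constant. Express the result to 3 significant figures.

½kx² = ½mv²
k = mv²/x² = (3.30)(8.04)²/(0.511)² = 816.9 N/m

k = 817 N/m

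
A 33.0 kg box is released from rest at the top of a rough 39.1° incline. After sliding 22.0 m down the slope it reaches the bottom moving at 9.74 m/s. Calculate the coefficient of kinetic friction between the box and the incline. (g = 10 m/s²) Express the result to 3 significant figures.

The energy dissipated by friction is the PE lost minus the KE gained:
mgL sinθ = 4578.7 J; ½mv² = 1565.3 J
W_f = 4578.7 − 1565.3 = 3013 J
μ_k = W_f/(mg cosθ · L) = 3013/(256.1 × 22.0) = 0.5348

μ_k = 0.535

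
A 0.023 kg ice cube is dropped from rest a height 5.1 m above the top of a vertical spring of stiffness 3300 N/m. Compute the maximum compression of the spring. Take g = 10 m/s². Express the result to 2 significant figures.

Let x be the compression. The total drop is H + x, and the cube is instantaneously at rest at max compression, so energy conservation gives:
mg(H + x) = ½kx²
½(3300)x² − (0.023)(10)x − (0.023)(10)(5.1) = 0
1650x² − 0.2300x − 1.173 = 0
x = [0.2300 + √(0.05290 + 7741.8)]/(2 × 1650) = 0.02673 m

x = 0.027 m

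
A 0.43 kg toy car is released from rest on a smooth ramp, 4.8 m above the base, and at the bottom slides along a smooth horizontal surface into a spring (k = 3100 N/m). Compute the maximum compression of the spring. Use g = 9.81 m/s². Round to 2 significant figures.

x = 0.11 m

Energy conservation (no friction) from release to max compression: mgh = ½kx²
x = √(2mgh/k) = √(2 × 0.43 × 9.81 × 4.8 / 3100) = 0.1143 m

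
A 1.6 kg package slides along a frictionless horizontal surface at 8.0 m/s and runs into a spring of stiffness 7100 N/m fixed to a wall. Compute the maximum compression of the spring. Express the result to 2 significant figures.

x = 0.12 m

Conservation of energy between contact and max compression: ½mv² = ½kx²
x = v√(m/k) = 8.0 × √(1.6/7100) = 0.1201 m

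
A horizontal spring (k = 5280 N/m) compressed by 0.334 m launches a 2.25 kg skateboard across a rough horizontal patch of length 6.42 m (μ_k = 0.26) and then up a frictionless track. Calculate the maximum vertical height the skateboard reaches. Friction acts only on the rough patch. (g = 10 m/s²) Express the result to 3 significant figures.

h = 11.4 m

Spring energy: E₀ = ½kx² = ½(5280)(0.334)² = 294.51 J
Friction: W_f = μ_k mg d = (0.26)(2.25)(10)(6.42) = 37.56 J
Energy at base of ramp: E = 294.51 − 37.56 = 256.95 J
At max height all remaining energy is PE: mgh = E ⇒ h = E/(mg) = 256.95/(2.25 × 10) = 11.42 m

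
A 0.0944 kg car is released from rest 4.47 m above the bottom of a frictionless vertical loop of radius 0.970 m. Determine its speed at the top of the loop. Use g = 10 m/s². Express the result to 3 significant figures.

v = 7.11 m/s

Energy conservation: mgh = ½mv_top² + mg(2r)
v_top² = 2g(h − 2r) = 2(10)(4.47 − 1.940) = 50.60
v_top = 7.113 m/s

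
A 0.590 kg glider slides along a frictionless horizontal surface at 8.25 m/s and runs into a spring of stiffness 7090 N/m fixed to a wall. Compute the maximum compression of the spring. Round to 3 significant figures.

All KE is stored as spring PE at maximum compression: ½mv² = ½kx²
x = v√(m/k) = 8.25 × √(0.590/7090) = 0.07526 m

x = 0.0753 m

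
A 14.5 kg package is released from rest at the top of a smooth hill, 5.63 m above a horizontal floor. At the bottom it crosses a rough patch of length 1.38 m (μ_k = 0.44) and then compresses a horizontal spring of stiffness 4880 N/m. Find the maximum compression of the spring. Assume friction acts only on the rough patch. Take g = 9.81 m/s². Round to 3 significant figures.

Initial energy: E₁ = mgh = (14.5)(9.81)(5.63) = 800.84 J
Friction removes W_f = μ_k mg d = (0.44)(14.5)(9.81)(1.38) = 86.37 J
Energy reaching the spring: E = 800.84 − 86.37 = 714.47 J
At max compression ½kx² = E ⇒ x = √(2E/k) = √(2 × 714.47/4880) = 0.5411 m

x = 0.541 m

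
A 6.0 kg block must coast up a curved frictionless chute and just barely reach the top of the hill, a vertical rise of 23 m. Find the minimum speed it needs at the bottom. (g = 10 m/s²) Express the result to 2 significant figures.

At the top it is momentarily at rest, so all KE converts to PE: ½mv² = mgh
v = √(2gh) = √(2 × 10 × 23) = 21.45 m/s

v = 21 m/s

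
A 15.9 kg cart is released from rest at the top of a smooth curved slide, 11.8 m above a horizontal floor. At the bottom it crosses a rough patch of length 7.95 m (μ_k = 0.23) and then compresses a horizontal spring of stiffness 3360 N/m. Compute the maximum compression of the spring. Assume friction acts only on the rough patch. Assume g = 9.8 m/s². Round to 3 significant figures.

Initial energy: E₁ = mgh = (15.9)(9.8)(11.8) = 1838.7 J
Friction removes W_f = μ_k mg d = (0.23)(15.9)(9.8)(7.95) = 284.9 J
Energy reaching the spring: E = 1838.7 − 284.9 = 1553.8 J
At max compression ½kx² = E ⇒ x = √(2E/k) = √(2 × 1553.8/3360) = 0.9617 m

x = 0.962 m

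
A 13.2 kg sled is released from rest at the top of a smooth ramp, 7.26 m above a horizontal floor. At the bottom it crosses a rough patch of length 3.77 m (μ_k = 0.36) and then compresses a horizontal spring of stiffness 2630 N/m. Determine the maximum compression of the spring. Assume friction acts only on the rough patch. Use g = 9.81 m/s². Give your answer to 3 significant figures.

Initial energy: E₁ = mgh = (13.2)(9.81)(7.26) = 940.11 J
Friction removes W_f = μ_k mg d = (0.36)(13.2)(9.81)(3.77) = 175.7 J
Energy reaching the spring: E = 940.11 − 175.7 = 764.37 J
At max compression ½kx² = E ⇒ x = √(2E/k) = √(2 × 764.37/2630) = 0.7624 m

x = 0.762 m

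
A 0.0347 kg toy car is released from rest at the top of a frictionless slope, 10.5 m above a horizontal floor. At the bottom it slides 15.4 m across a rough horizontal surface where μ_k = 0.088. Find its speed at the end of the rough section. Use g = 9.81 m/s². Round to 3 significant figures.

v = 13.4 m/s

Applying the work–energy principle:
mgh = ½mv² + μ_k m g d
W_f = μ_k mg d = (0.088)(0.0347)(9.81)(15.4) = 0.4613 J
½mv² = mgh − W_f = 3.5743 − 0.4613 = 3.1130 J
v = √(2 × 3.1130/0.0347) = 13.39 m/s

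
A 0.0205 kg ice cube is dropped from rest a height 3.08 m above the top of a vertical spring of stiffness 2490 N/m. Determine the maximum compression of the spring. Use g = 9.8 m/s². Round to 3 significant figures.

x = 0.0224 m

Take the reference level at the top of the uncompressed spring. At max compression the cube has fallen H + x and is momentarily at rest:
mg(H + x) = ½kx²
½(2490)x² − (0.0205)(9.8)x − (0.0205)(9.8)(3.08) = 0
1245x² − 0.2009x − 0.6188 = 0
x = [0.2009 + √(0.04036 + 3081.5)]/(2 × 1245) = 0.02237 m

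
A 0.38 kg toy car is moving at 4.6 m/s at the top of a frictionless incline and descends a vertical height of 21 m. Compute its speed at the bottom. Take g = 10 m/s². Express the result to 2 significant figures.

Equating total energy at the two states: ½mv₀² + mgh = ½mv²
The mass cancels from both sides.
v² = v₀² + 2gh = (4.6)² + 2(10)(21) = 441.16
v = √441.16 = 21.00 m/s

v = 21 m/s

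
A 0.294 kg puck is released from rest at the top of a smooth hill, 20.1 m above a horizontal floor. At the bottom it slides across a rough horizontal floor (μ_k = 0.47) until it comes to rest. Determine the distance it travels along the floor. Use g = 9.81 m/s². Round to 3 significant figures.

d = 42.8 m

Energy bookkeeping (friction removes W_f = μ_k N d):
At rest all PE has been dissipated by friction: mgh = μ_k m g d
d = h/μ_k = 20.1/0.47 = 42.77 m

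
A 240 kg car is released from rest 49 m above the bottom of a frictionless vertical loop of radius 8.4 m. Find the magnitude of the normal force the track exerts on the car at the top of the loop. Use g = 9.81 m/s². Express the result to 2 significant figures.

N = 16000 N

Energy from release to top (height 2r): mgh = ½mv_top² + mg(2r)
v_top² = 2g(h − 2r) = 2(9.81)(49 − 16.80) = 631.76 m²/s²
At the top, both N and weight point toward the centre: N + mg = mv_top²/r
N = m(v_top²/r − g) = 240(631.76/8.4 − 9.81) = 15696 N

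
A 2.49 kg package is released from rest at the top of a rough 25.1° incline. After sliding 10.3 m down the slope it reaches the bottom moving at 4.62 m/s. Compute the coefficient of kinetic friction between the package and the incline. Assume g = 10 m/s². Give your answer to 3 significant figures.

The energy dissipated by friction is the PE lost minus the KE gained:
mgL sinθ = 108.79 J; ½mv² = 26.574 J
W_f = 108.79 − 26.574 = 82.22 J
μ_k = W_f/(mg cosθ · L) = 82.22/(22.55 × 10.3) = 0.3540

μ_k = 0.354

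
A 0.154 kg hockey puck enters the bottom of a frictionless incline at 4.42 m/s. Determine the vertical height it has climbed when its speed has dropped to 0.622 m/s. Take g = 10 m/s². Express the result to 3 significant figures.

h = 0.957 m

Conservation of energy: ½mv₁² = ½mv₂² + mgh
h = (v₁² − v₂²)/(2g) = (4.42² − 0.622²)/(2 × 10) = 0.9575 m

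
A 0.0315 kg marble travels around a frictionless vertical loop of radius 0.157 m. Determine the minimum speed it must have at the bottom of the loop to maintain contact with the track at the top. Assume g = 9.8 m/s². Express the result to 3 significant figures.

v = 2.77 m/s

At the top: mg = mv_top²/r ⇒ v_top² = gr = 1.539 m²/s²
Energy from bottom to top (height 2r): ½mv_bot² = ½mv_top² + mg(2r)
v_bot² = gr + 4gr = 5gr = 7.693
v_bot = √(5gr) = 2.774 m/s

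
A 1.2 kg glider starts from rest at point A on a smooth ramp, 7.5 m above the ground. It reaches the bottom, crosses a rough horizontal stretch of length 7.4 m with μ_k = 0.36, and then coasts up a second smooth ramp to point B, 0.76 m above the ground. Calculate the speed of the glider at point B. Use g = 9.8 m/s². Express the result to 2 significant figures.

Energy at A: mgh₁ = (1.2)(9.8)(7.5) = 88.200 J
Friction loss: W_f = μ_k mg d = 31.33 J
At B: ½mv² + mgh₂ = mgh₁ − W_f
½mv² = 88.200 − 31.33 − 8.9376 = 47.934 J
v = √(2 × 47.934/1.2) = 8.938 m/s

v = 8.9 m/s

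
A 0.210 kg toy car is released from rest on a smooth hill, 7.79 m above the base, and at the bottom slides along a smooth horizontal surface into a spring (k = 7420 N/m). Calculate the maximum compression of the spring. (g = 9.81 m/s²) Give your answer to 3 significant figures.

x = 0.0658 m

Gravitational PE at the top equals spring PE at max compression: mgh = ½kx²
x = √(2mgh/k) = √(2 × 0.210 × 9.81 × 7.79 / 7420) = 0.06577 m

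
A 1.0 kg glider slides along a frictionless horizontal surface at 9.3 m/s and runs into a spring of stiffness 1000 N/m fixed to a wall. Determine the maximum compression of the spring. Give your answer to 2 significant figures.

Conservation of energy between contact and max compression: ½mv² = ½kx²
x = v√(m/k) = 9.3 × √(1.0/1000) = 0.2941 m

x = 0.29 m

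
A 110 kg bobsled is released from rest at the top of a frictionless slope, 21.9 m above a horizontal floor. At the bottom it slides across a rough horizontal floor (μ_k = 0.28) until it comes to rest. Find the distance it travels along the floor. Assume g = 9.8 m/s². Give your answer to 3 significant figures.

d = 78.2 m

Energy bookkeeping (friction removes W_f = μ_k N d):
At rest all PE has been dissipated by friction: mgh = μ_k m g d
d = h/μ_k = 21.9/0.28 = 78.21 m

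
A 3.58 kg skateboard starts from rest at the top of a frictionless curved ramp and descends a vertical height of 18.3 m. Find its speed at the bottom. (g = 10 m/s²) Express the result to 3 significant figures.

v = 19.1 m/s

Equating total energy at the two states: mgh = ½mv²
v = √(2gh) = √(2 × 10 × 18.3) = √366.00 = 19.13 m/s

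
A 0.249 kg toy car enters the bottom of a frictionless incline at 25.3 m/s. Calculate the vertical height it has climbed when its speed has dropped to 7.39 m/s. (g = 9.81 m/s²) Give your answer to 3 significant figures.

h = 29.8 m

Energy balance between the two points: ½mv₁² = ½mv₂² + mgh
h = (v₁² − v₂²)/(2g) = (25.3² − 7.39²)/(2 × 9.81) = 29.84 m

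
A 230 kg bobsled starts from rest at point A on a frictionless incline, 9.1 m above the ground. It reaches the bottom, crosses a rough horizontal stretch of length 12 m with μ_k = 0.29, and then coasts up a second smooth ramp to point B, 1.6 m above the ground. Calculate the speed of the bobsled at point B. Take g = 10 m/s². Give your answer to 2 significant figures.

Energy at A: mgh₁ = (230)(10)(9.1) = 20930 J
Friction loss: W_f = μ_k mg d = 8004 J
At B: ½mv² + mgh₂ = mgh₁ − W_f
½mv² = 20930 − 8004 − 3680.0 = 9246.0 J
v = √(2 × 9246.0/230) = 8.967 m/s

v = 9.0 m/s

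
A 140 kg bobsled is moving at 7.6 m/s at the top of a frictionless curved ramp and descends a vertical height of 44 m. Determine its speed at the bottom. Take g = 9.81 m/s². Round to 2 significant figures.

v = 30 m/s

Mechanical energy is conserved (no friction): ½mv₀² + mgh = ½mv²
The mass cancels from both sides.
v² = v₀² + 2gh = (7.6)² + 2(9.81)(44) = 921.04
v = √921.04 = 30.35 m/s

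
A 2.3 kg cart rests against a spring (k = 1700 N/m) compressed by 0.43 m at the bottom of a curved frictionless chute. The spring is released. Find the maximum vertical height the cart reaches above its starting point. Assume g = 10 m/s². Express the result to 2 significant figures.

h = 6.8 m

Energy conservation from release to the highest point: ½kx² = mgh
h = kx²/(2mg) = (1700)(0.43)²/(2 × 2.3 × 10) = 6.833 m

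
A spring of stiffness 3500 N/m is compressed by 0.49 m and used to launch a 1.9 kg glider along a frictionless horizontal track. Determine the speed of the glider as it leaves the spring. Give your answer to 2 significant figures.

v = 21 m/s

The glider leaves the spring when the spring is at natural length, so ½kx² = ½mv²
v = x√(k/m) = 0.49 × √(3500/1.9) = 21.03 m/s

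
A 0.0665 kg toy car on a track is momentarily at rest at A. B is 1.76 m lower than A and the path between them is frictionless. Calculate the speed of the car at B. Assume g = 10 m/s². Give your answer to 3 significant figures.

v = 5.93 m/s

Energy conservation between the two points: mgh = ½mv²
The mass cancels from both sides.
v = √(2gh) = √(2 × 10 × 1.76) = √35.200 = 5.933 m/s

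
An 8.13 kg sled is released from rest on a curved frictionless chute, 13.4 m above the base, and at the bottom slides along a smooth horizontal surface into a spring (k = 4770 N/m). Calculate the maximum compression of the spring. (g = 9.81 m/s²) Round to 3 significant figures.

x = 0.669 m

At max compression the sled is momentarily at rest: mgh = ½kx²
x = √(2mgh/k) = √(2 × 8.13 × 9.81 × 13.4 / 4770) = 0.6694 m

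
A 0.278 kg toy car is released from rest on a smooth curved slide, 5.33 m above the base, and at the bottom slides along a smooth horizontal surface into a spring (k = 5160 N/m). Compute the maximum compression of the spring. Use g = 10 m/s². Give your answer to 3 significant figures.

Energy conservation (no friction) from release to max compression: mgh = ½kx²
x = √(2mgh/k) = √(2 × 0.278 × 10 × 5.33 / 5160) = 0.07578 m

x = 0.0758 m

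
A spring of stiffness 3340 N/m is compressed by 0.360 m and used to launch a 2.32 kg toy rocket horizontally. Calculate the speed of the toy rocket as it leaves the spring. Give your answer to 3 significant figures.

v = 13.7 m/s

Conservation of energy: ½kx² = ½mv²
v = x√(k/m) = 0.360 × √(3340/2.32) = 13.66 m/s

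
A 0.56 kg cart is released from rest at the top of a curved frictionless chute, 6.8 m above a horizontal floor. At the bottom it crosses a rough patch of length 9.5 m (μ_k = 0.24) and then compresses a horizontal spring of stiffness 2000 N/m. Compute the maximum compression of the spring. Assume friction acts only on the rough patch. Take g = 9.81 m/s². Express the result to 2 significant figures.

x = 0.16 m

Initial energy: E₁ = mgh = (0.56)(9.81)(6.8) = 37.356 J
Friction removes W_f = μ_k mg d = (0.24)(0.56)(9.81)(9.5) = 12.53 J
Energy reaching the spring: E = 37.356 − 12.53 = 24.831 J
At max compression ½kx² = E ⇒ x = √(2E/k) = √(2 × 24.831/2000) = 0.1576 m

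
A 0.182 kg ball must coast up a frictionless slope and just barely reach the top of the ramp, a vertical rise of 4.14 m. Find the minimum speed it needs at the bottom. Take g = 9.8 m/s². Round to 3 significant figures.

At the top it is momentarily at rest, so all KE converts to PE: ½mv² = mgh
v = √(2gh) = √(2 × 9.8 × 4.14) = 9.008 m/s

v = 9.01 m/s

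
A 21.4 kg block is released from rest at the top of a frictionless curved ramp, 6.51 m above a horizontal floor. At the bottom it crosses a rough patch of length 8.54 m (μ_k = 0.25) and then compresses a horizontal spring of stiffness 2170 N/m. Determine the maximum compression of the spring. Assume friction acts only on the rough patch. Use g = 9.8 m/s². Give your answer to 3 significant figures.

Initial energy: E₁ = mgh = (21.4)(9.8)(6.51) = 1365.3 J
Friction removes W_f = μ_k mg d = (0.25)(21.4)(9.8)(8.54) = 447.8 J
Energy reaching the spring: E = 1365.3 − 447.8 = 917.53 J
At max compression ½kx² = E ⇒ x = √(2E/k) = √(2 × 917.53/2170) = 0.9196 m

x = 0.920 m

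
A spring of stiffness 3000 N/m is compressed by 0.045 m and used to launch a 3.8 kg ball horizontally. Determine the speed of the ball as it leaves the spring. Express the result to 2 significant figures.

Spring PE converts entirely to kinetic energy: ½kx² = ½mv²
v = x√(k/m) = 0.045 × √(3000/3.8) = 1.264 m/s

v = 1.3 m/s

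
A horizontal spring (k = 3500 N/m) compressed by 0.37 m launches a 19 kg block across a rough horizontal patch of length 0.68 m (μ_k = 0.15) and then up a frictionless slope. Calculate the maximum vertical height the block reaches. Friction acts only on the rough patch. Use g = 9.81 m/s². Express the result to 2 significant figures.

Spring energy: E₀ = ½kx² = ½(3500)(0.37)² = 239.57 J
Friction: W_f = μ_k mg d = (0.15)(19)(9.81)(0.68) = 19.01 J
Energy at base of ramp: E = 239.57 − 19.01 = 220.56 J
At max height all remaining energy is PE: mgh = E ⇒ h = E/(mg) = 220.56/(19 × 9.81) = 1.183 m

h = 1.2 m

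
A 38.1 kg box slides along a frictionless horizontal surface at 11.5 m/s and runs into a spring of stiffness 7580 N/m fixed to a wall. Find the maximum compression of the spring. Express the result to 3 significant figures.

Conservation of energy between contact and max compression: ½mv² = ½kx²
x = v√(m/k) = 11.5 × √(38.1/7580) = 0.8153 m

x = 0.815 m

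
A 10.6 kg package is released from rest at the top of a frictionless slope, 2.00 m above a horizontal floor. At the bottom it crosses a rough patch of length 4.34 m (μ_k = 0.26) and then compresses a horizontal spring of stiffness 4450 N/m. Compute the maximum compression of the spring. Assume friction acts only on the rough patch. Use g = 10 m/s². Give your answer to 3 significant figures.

Initial energy: E₁ = mgh = (10.6)(10)(2.00) = 212.00 J
Friction removes W_f = μ_k mg d = (0.26)(10.6)(10)(4.34) = 119.6 J
Energy reaching the spring: E = 212.00 − 119.6 = 92.390 J
At max compression ½kx² = E ⇒ x = √(2E/k) = √(2 × 92.390/4450) = 0.2038 m

x = 0.204 m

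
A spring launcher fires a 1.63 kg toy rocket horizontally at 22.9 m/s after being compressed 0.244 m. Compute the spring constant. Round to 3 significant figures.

k = 14400 N/m

½kx² = ½mv²
k = mv²/x² = (1.63)(22.9)²/(0.244)² = 14358 N/m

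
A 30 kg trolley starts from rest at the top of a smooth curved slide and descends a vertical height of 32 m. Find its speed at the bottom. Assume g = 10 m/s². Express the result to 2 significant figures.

v = 25 m/s

Mechanical energy is conserved (no friction): mgh = ½mv²
v = √(2gh) = √(2 × 10 × 32) = √640.00 = 25.30 m/s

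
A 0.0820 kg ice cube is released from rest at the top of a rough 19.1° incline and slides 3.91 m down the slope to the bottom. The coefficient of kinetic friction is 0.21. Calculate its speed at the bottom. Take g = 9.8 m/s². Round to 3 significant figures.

Work–energy: mg(L sinθ) − μ_k(mg cosθ)L = ½mv²
mgh = mgL sinθ = (0.0820)(9.8)(3.91)sin19.1° = 1.0281 J
W_f = μ_k mg cosθ · L = (0.21)(0.0820)(9.8)cos19.1°·3.91 = 0.6235 J
½mv² = 1.0281 − 0.6235 = 0.40463 J
v = √(2 × 0.40463/0.0820) = 3.142 m/s

v = 3.14 m/s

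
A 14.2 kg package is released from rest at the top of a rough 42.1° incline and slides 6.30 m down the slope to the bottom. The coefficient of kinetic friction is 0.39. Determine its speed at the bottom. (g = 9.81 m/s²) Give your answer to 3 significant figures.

v = 6.86 m/s

Taking the bottom as reference, mgh = ½mv² + μ_k N L with h = L sinθ, N = mg cosθ:
mgh = mgL sinθ = (14.2)(9.81)(6.30)sin42.1° = 588.37 J
W_f = μ_k mg cosθ · L = (0.39)(14.2)(9.81)cos42.1°·6.30 = 254.0 J
½mv² = 588.37 − 254.0 = 334.42 J
v = √(2 × 334.42/14.2) = 6.863 m/s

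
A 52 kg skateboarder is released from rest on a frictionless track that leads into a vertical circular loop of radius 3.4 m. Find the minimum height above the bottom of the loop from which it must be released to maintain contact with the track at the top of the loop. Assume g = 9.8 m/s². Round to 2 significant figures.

At the top, for minimum speed gravity alone supplies the centripetal force: mg = mv_top²/r ⇒ v_top² = gr = 33.32 m²/s²
Energy conservation from release height h to the top (height 2r): mgh = ½mv_top² + mg(2r)
h = v_top²/(2g) + 2r = r/2 + 2r = 5r/2 = 8.500 m

h = 8.5 m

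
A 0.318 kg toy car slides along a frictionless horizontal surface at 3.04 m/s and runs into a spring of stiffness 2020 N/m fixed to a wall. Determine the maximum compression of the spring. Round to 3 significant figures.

Conservation of energy between contact and max compression: ½mv² = ½kx²
x = v√(m/k) = 3.04 × √(0.318/2020) = 0.03814 m

x = 0.0381 m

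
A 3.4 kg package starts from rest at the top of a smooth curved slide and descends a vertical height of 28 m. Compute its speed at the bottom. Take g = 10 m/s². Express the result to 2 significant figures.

v = 24 m/s

By conservation of mechanical energy, mgh = ½mv²
v = √(2gh) = √(2 × 10 × 28) = √560.00 = 23.66 m/s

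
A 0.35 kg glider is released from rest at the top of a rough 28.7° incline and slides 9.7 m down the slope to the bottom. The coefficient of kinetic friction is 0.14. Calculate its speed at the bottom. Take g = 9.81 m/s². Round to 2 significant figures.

Taking the bottom as reference, mgh = ½mv² + μ_k N L with h = L sinθ, N = mg cosθ:
mgh = mgL sinθ = (0.35)(9.81)(9.7)sin28.7° = 15.994 J
W_f = μ_k mg cosθ · L = (0.14)(0.35)(9.81)cos28.7°·9.7 = 4.090 J
½mv² = 15.994 − 4.090 = 11.904 J
v = √(2 × 11.904/0.35) = 8.248 m/s

v = 8.2 m/s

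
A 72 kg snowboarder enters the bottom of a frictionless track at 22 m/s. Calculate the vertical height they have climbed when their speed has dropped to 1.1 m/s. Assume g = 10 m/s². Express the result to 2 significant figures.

Energy balance between the two points: ½mv₁² = ½mv₂² + mgh
h = (v₁² − v₂²)/(2g) = (22² − 1.1²)/(2 × 10) = 24.14 m

h = 24 m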